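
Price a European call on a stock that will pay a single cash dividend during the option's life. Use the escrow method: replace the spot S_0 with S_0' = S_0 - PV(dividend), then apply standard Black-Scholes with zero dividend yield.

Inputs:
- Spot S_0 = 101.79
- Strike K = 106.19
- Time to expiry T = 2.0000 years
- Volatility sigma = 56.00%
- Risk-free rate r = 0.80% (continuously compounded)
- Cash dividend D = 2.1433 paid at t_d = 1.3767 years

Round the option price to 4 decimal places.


PV(D) = D * exp(-r * t_d) = 2.1433 * 0.98904683 = 2.11982407
S_0' = S_0 - PV(D) = 101.7900 - 2.11982407 = 99.67017593
d1 = (ln(S_0'/K) + (r + sigma^2/2)*T) / (sigma*sqrt(T)) = 0.33617441
d2 = d1 - sigma*sqrt(T) = -0.45578518
exp(-rT) = 0.98412732
N(d1) = 0.63163033; N(d2) = 0.32427223
C = S_0' * N(d1) - K * exp(-rT) * N(d2) = 99.67017593 * 0.63163033 - 106.1900 * 0.98412732 * 0.32427223 = 29.0668

Answer: Price = 29.0668


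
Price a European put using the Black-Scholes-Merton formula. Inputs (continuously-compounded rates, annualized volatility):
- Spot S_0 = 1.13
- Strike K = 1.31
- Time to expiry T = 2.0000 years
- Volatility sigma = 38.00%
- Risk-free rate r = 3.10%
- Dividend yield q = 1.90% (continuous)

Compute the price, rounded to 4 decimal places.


d1 = (ln(S/K) + (r - q + 0.5*sigma^2) * T) / (sigma * sqrt(T)) = 0.03831494
d2 = d1 - sigma * sqrt(T) = -0.49908621
exp(-rT) = 0.93988289; exp(-qT) = 0.96271294
P = K * exp(-rT) * N(-d2) - S_0 * exp(-qT) * N(-d1)
N(-d1) = 0.48471829; N(-d2) = 0.69114067
P = 1.3100 * 0.93988289 * 0.69114067 - 1.1300 * 0.96271294 * 0.48471829 = 0.3237

Answer: Price = 0.3237


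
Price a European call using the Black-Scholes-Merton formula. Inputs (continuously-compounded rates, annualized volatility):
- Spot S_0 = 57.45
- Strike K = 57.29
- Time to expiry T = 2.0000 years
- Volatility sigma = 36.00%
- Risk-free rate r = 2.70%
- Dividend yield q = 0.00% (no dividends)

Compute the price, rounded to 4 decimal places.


Answer: Price = 12.8792

Derivation:
d1 = (ln(S/K) + (r - q + 0.5*sigma^2) * T) / (sigma * sqrt(T)) = 0.36610241
d2 = d1 - sigma * sqrt(T) = -0.14301448
exp(-rT) = 0.94743211; exp(-qT) = 1.00000000
C = S_0 * exp(-qT) * N(d1) - K * exp(-rT) * N(d2)
N(d1) = 0.64285567; N(d2) = 0.44313937
C = 57.4500 * 1.00000000 * 0.64285567 - 57.2900 * 0.94743211 * 0.44313937 = 12.8792


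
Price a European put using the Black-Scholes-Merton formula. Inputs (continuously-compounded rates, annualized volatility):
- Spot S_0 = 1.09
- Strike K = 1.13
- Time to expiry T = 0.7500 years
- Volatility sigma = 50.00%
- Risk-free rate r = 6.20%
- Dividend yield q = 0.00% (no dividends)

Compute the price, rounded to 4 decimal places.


Answer: Price = 0.1802

Derivation:
d1 = (ln(S/K) + (r - q + 0.5*sigma^2) * T) / (sigma * sqrt(T)) = 0.24066283
d2 = d1 - sigma * sqrt(T) = -0.19234987
exp(-rT) = 0.95456456; exp(-qT) = 1.00000000
P = K * exp(-rT) * N(-d2) - S_0 * exp(-qT) * N(-d1)
N(-d1) = 0.40490822; N(-d2) = 0.57626592
P = 1.1300 * 0.95456456 * 0.57626592 - 1.0900 * 1.00000000 * 0.40490822 = 0.1802


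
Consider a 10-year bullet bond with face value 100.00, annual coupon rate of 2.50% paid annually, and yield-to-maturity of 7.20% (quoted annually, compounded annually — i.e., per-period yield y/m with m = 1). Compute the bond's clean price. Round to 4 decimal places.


Answer: Price = 67.2922

Derivation:
Coupon per period c = face * coupon_rate / m = 2.500000
Periods per year m = 1; per-period yield y/m = 0.072000
Number of cashflows N = 10
Cashflows (t years, CF_t, discount factor 1/(1+y/m)^(m*t), PV):
  t = 1.0000: CF_t = 2.500000, DF = 0.932836, PV = 2.332090
  t = 2.0000: CF_t = 2.500000, DF = 0.870183, PV = 2.175457
  t = 3.0000: CF_t = 2.500000, DF = 0.811738, PV = 2.029344
  t = 4.0000: CF_t = 2.500000, DF = 0.757218, PV = 1.893045
  t = 5.0000: CF_t = 2.500000, DF = 0.706360, PV = 1.765900
  t = 6.0000: CF_t = 2.500000, DF = 0.658918, PV = 1.647295
  t = 7.0000: CF_t = 2.500000, DF = 0.614662, PV = 1.536655
  t = 8.0000: CF_t = 2.500000, DF = 0.573379, PV = 1.433447
  t = 9.0000: CF_t = 2.500000, DF = 0.534868, PV = 1.337171
  t = 10.0000: CF_t = 102.500000, DF = 0.498944, PV = 51.141800
Price P = sum_t PV_t = 67.292203


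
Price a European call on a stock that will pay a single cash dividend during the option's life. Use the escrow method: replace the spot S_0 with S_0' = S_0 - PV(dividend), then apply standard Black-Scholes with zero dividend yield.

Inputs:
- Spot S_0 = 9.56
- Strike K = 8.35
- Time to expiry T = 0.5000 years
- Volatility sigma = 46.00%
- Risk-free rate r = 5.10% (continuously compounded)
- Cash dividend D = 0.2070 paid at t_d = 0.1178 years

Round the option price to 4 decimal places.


PV(D) = D * exp(-r * t_d) = 0.2070 * 0.99401021 = 0.20576011
S_0' = S_0 - PV(D) = 9.5600 - 0.20576011 = 9.35423989
d1 = (ln(S_0'/K) + (r + sigma^2/2)*T) / (sigma*sqrt(T)) = 0.59018257
d2 = d1 - sigma*sqrt(T) = 0.26491345
exp(-rT) = 0.97482238
N(d1) = 0.72246587; N(d2) = 0.60446193
C = S_0' * N(d1) - K * exp(-rT) * N(d2) = 9.35423989 * 0.72246587 - 8.3500 * 0.97482238 * 0.60446193 = 1.8379

Answer: Price = 1.8379


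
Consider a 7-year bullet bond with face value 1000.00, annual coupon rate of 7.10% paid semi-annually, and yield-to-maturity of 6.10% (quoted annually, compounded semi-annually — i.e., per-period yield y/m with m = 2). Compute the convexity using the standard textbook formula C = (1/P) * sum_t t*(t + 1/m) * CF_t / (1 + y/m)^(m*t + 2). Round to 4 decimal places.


Answer: Convexity = 37.1736

Derivation:
Coupon per period c = face * coupon_rate / m = 35.500000
Periods per year m = 2; per-period yield y/m = 0.030500
Number of cashflows N = 14
Cashflows (t years, CF_t, discount factor 1/(1+y/m)^(m*t), PV):
  t = 0.5000: CF_t = 35.500000, DF = 0.970403, PV = 34.449296
  t = 1.0000: CF_t = 35.500000, DF = 0.941681, PV = 33.429691
  t = 1.5000: CF_t = 35.500000, DF = 0.913810, PV = 32.440263
  t = 2.0000: CF_t = 35.500000, DF = 0.886764, PV = 31.480119
  t = 2.5000: CF_t = 35.500000, DF = 0.860518, PV = 30.548393
  t = 3.0000: CF_t = 35.500000, DF = 0.835049, PV = 29.644244
  t = 3.5000: CF_t = 35.500000, DF = 0.810334, PV = 28.766855
  t = 4.0000: CF_t = 35.500000, DF = 0.786350, PV = 27.915434
  t = 4.5000: CF_t = 35.500000, DF = 0.763076, PV = 27.089213
  t = 5.0000: CF_t = 35.500000, DF = 0.740491, PV = 26.287446
  t = 5.5000: CF_t = 35.500000, DF = 0.718575, PV = 25.509409
  t = 6.0000: CF_t = 35.500000, DF = 0.697307, PV = 24.754400
  t = 6.5000: CF_t = 35.500000, DF = 0.676669, PV = 24.021737
  t = 7.0000: CF_t = 1035.500000, DF = 0.656641, PV = 679.951847
Price P = sum_t PV_t = 1056.288346
Convexity numerator sum_t t*(t + 1/m) * CF_t / (1+y/m)^(m*t + 2):
  t = 0.5000: term = 16.220131
  t = 1.0000: term = 47.220179
  t = 1.5000: term = 91.645180
  t = 2.0000: term = 148.221219
  t = 2.5000: term = 215.751410
  t = 3.0000: term = 293.112057
  t = 3.5000: term = 379.248982
  t = 4.0000: term = 473.174026
  t = 4.5000: term = 573.961701
  t = 5.0000: term = 680.745993
  t = 5.5000: term = 792.717313
  t = 6.0000: term = 909.119586
  t = 6.5000: term = 1029.247470
  t = 7.0000: term = 33615.646556
Convexity = (1/P) * sum = 39266.031803 / 1056.288346 = 37.173592


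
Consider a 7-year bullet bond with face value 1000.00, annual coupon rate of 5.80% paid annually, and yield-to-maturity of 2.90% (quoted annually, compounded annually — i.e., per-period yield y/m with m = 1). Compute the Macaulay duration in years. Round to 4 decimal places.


Coupon per period c = face * coupon_rate / m = 58.000000
Periods per year m = 1; per-period yield y/m = 0.029000
Number of cashflows N = 7
Cashflows (t years, CF_t, discount factor 1/(1+y/m)^(m*t), PV):
  t = 1.0000: CF_t = 58.000000, DF = 0.971817, PV = 56.365403
  t = 2.0000: CF_t = 58.000000, DF = 0.944429, PV = 54.776874
  t = 3.0000: CF_t = 58.000000, DF = 0.917812, PV = 53.233114
  t = 4.0000: CF_t = 58.000000, DF = 0.891946, PV = 51.732861
  t = 5.0000: CF_t = 58.000000, DF = 0.866808, PV = 50.274889
  t = 6.0000: CF_t = 58.000000, DF = 0.842379, PV = 48.858007
  t = 7.0000: CF_t = 1058.000000, DF = 0.818639, PV = 866.119954
Price P = sum_t PV_t = 1181.361102
Macaulay numerator sum_t t * PV_t:
  t * PV_t at t = 1.0000: 56.365403
  t * PV_t at t = 2.0000: 109.553748
  t * PV_t at t = 3.0000: 159.699341
  t * PV_t at t = 4.0000: 206.931443
  t * PV_t at t = 5.0000: 251.374445
  t * PV_t at t = 6.0000: 293.148040
  t * PV_t at t = 7.0000: 6062.839681
Macaulay duration D = (sum_t t * PV_t) / P = 7139.912101 / 1181.361102 = 6.043802

Answer: Macaulay duration = 6.0438 years


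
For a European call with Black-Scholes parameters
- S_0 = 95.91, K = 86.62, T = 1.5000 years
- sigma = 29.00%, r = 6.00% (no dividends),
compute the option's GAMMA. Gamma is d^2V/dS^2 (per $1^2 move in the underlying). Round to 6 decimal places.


Answer: Gamma = 0.009051

Derivation:
d1 = 0.7178258295; d2 = 0.3626498168
phi(d1) = 0.3083328203; exp(-qT) = 1.0000000000; exp(-rT) = 0.9139311853
Gamma = exp(-qT) * phi(d1) / (S * sigma * sqrt(T)) = 1.0000000000 * 0.3083328203 / (95.9100 * 0.2900 * 1.2247448714) = 0.009051


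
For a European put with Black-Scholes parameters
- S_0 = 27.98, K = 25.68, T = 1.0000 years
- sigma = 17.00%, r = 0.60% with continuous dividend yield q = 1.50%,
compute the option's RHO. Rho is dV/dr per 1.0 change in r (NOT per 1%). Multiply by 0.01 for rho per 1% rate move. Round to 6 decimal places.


Answer: Rho = -9.111556

Derivation:
d1 = 0.5366322966; d2 = 0.3666322966
phi(d1) = 0.3454436852; exp(-qT) = 0.9851119396; exp(-rT) = 0.9940179641
N(-d2) = 0.3569466571
Rho = -K*T*exp(-rT)*N(-d2) = -25.6800 * 1.0000 * 0.9940179641 * 0.3569466571 = -9.111556


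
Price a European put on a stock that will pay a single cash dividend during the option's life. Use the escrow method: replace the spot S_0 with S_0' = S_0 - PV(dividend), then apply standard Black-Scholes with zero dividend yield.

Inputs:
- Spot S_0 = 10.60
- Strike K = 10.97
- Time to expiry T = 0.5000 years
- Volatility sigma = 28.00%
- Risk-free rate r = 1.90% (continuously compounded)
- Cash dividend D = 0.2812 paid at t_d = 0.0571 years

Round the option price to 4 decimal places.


Answer: Price = 1.1371

Derivation:
PV(D) = D * exp(-r * t_d) = 0.2812 * 0.99891569 = 0.28089509
S_0' = S_0 - PV(D) = 10.6000 - 0.28089509 = 10.31910491
d1 = (ln(S_0'/K) + (r + sigma^2/2)*T) / (sigma*sqrt(T)) = -0.16196408
d2 = d1 - sigma*sqrt(T) = -0.35995398
exp(-rT) = 0.99054498
N(-d1) = 0.56433293; N(-d2) = 0.64055922
P = K * exp(-rT) * N(-d2) - S_0' * N(-d1) = 10.9700 * 0.99054498 * 0.64055922 - 10.31910491 * 0.56433293 = 1.1371


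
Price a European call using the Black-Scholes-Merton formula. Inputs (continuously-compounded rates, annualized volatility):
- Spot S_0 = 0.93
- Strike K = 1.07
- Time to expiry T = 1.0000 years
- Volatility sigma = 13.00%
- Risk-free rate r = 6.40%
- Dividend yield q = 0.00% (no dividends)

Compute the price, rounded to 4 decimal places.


d1 = (ln(S/K) + (r - q + 0.5*sigma^2) * T) / (sigma * sqrt(T)) = -0.52137955
d2 = d1 - sigma * sqrt(T) = -0.65137955
exp(-rT) = 0.93800500; exp(-qT) = 1.00000000
C = S_0 * exp(-qT) * N(d1) - K * exp(-rT) * N(d2)
N(d1) = 0.30105120; N(d2) = 0.25740075
C = 0.9300 * 1.00000000 * 0.30105120 - 1.0700 * 0.93800500 * 0.25740075 = 0.0216

Answer: Price = 0.0216


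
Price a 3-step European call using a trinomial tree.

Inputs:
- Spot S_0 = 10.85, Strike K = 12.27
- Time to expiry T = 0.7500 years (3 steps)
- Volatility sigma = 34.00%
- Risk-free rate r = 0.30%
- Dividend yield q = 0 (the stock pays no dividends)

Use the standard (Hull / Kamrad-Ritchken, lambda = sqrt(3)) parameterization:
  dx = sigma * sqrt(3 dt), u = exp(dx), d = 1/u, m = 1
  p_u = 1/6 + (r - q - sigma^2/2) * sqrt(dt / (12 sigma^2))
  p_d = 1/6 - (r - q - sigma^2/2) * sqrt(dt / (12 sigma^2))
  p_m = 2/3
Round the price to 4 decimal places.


dt = T/N = 0.250000; dx = sigma*sqrt(3*dt) = 0.294449
u = exp(dx) = 1.342386; d = 1/u = 0.744942
p_u = 0.143403, p_m = 0.666667, p_d = 0.189930
Discount per step: exp(-r*dt) = 0.999250
Stock lattice S(k, j) with j the centered position index:
  k=0: S(0,+0) = 10.8500
  k=1: S(1,-1) = 8.0826; S(1,+0) = 10.8500; S(1,+1) = 14.5649
  k=2: S(2,-2) = 6.0211; S(2,-1) = 8.0826; S(2,+0) = 10.8500; S(2,+1) = 14.5649; S(2,+2) = 19.5517
  k=3: S(3,-3) = 4.4854; S(3,-2) = 6.0211; S(3,-1) = 8.0826; S(3,+0) = 10.8500; S(3,+1) = 14.5649; S(3,+2) = 19.5517; S(3,+3) = 26.2459
Terminal payoffs V(N, j) = max(S_T - K, 0):
  V(3,-3) = 0.000000; V(3,-2) = 0.000000; V(3,-1) = 0.000000; V(3,+0) = 0.000000; V(3,+1) = 2.294888; V(3,+2) = 7.281702; V(3,+3) = 13.975932
Backward induction: V(k, j) = exp(-r*dt) * [p_u * V(k+1, j+1) + p_m * V(k+1, j) + p_d * V(k+1, j-1)]
  V(2,-2) = exp(-r*dt) * [p_u*0.000000 + p_m*0.000000 + p_d*0.000000] = 0.000000
  V(2,-1) = exp(-r*dt) * [p_u*0.000000 + p_m*0.000000 + p_d*0.000000] = 0.000000
  V(2,+0) = exp(-r*dt) * [p_u*2.294888 + p_m*0.000000 + p_d*0.000000] = 0.328847
  V(2,+1) = exp(-r*dt) * [p_u*7.281702 + p_m*2.294888 + p_d*0.000000] = 2.572212
  V(2,+2) = exp(-r*dt) * [p_u*13.975932 + p_m*7.281702 + p_d*2.294888] = 7.289057
  V(1,-1) = exp(-r*dt) * [p_u*0.328847 + p_m*0.000000 + p_d*0.000000] = 0.047122
  V(1,+0) = exp(-r*dt) * [p_u*2.572212 + p_m*0.328847 + p_d*0.000000] = 0.587653
  V(1,+1) = exp(-r*dt) * [p_u*7.289057 + p_m*2.572212 + p_d*0.328847] = 2.820422
  V(0,+0) = exp(-r*dt) * [p_u*2.820422 + p_m*0.587653 + p_d*0.047122] = 0.804571

Answer: Price = V(0,0) = 0.8046


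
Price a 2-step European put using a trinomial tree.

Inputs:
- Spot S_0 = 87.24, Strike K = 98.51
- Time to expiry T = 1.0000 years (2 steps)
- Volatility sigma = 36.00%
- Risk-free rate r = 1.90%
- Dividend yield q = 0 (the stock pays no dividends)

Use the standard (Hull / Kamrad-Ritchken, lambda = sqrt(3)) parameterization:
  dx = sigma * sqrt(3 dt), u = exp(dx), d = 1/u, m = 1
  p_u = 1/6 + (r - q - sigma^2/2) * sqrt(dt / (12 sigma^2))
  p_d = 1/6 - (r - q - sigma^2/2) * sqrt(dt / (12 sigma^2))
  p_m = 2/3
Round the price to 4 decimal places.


Answer: Price = V(0,0) = 18.4648

Derivation:
dt = T/N = 0.500000; dx = sigma*sqrt(3*dt) = 0.440908
u = exp(dx) = 1.554118; d = 1/u = 0.643452
p_u = 0.140698, p_m = 0.666667, p_d = 0.192636
Discount per step: exp(-r*dt) = 0.990545
Stock lattice S(k, j) with j the centered position index:
  k=0: S(0,+0) = 87.2400
  k=1: S(1,-1) = 56.1347; S(1,+0) = 87.2400; S(1,+1) = 135.5813
  k=2: S(2,-2) = 36.1200; S(2,-1) = 56.1347; S(2,+0) = 87.2400; S(2,+1) = 135.5813; S(2,+2) = 210.7093
Terminal payoffs V(N, j) = max(K - S_T, 0):
  V(2,-2) = 62.390003; V(2,-1) = 42.375265; V(2,+0) = 11.270000; V(2,+1) = 0.000000; V(2,+2) = 0.000000
Backward induction: V(k, j) = exp(-r*dt) * [p_u * V(k+1, j+1) + p_m * V(k+1, j) + p_d * V(k+1, j-1)]
  V(1,-1) = exp(-r*dt) * [p_u*11.270000 + p_m*42.375265 + p_d*62.390003] = 41.458652
  V(1,+0) = exp(-r*dt) * [p_u*0.000000 + p_m*11.270000 + p_d*42.375265] = 15.528106
  V(1,+1) = exp(-r*dt) * [p_u*0.000000 + p_m*0.000000 + p_d*11.270000] = 2.150479
  V(0,+0) = exp(-r*dt) * [p_u*2.150479 + p_m*15.528106 + p_d*41.458652] = 18.464807


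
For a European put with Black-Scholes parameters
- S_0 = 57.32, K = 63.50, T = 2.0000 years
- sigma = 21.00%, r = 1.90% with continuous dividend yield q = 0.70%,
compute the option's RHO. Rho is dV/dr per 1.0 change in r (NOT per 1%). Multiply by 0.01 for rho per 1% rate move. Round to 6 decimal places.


Answer: Rho = -80.693845

Derivation:
d1 = -0.1154614559; d2 = -0.4124463040
phi(d1) = 0.3962919043; exp(-qT) = 0.9860975443; exp(-rT) = 0.9627129409
N(-d2) = 0.6599938350
Rho = -K*T*exp(-rT)*N(-d2) = -63.5000 * 2.0000 * 0.9627129409 * 0.6599938350 = -80.693845


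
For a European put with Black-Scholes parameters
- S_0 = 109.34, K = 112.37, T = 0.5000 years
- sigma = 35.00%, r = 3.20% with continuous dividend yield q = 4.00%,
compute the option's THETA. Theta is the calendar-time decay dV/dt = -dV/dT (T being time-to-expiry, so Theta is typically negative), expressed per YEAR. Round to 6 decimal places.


d1 = -0.0028676390; d2 = -0.2503550125
phi(d1) = 0.3989406401; exp(-qT) = 0.9801986733; exp(-rT) = 0.9841273201
Theta = -S*exp(-qT)*phi(d1)*sigma/(2*sqrt(T)) + r*K*exp(-rT)*N(-d2) - q*S*exp(-qT)*N(-d1)
N(-d1) = 0.5011440209; N(-d2) = 0.5988435916; sqrt(T) = 0.7071067812
Term 1 = -109.3400 * 0.9801986733 * 0.3989406401 * 0.3500 / (2 * 0.7071067812) = -10.5816771411
Term 2 = 0.0320 * 112.3700 * 0.9841273201 * 0.5988435916 = 2.1191663728
Term 3 = -0.0400 * 109.3400 * 0.9801986733 * 0.5011440209 = -2.1484028728
Theta = -10.5816771411 + (2.1191663728) + (-2.1484028728) = -10.610914

Answer: Theta = -10.610914


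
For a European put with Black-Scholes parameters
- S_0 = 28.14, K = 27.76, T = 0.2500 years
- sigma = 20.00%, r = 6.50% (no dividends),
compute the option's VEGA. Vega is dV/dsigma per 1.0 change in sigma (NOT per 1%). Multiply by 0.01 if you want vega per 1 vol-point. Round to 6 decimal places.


Answer: Vega = 5.282473

Derivation:
d1 = 0.3484591605; d2 = 0.2484591605
phi(d1) = 0.3754423206; exp(-qT) = 1.0000000000; exp(-rT) = 0.9838813190
Vega = S * exp(-qT) * phi(d1) * sqrt(T) = 28.1400 * 1.0000000000 * 0.3754423206 * 0.5000000000 = 5.282473


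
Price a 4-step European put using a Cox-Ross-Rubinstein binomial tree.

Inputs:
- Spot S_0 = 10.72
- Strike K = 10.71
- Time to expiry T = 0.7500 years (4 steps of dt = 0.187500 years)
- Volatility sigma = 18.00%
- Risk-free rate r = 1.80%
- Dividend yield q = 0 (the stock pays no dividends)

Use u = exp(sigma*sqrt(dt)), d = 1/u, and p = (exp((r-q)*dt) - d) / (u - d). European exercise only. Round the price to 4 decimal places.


dt = T/N = 0.187500
u = exp(sigma*sqrt(dt)) = 1.081060; d = 1/u = 0.925018
p = (exp((r-q)*dt) - d) / (u - d) = 0.502190
Discount per step: exp(-r*dt) = 0.996631
Stock lattice S(k, i) with i counting down-moves:
  k=0: S(0,0) = 10.7200
  k=1: S(1,0) = 11.5890; S(1,1) = 9.9162
  k=2: S(2,0) = 12.5284; S(2,1) = 10.7200; S(2,2) = 9.1727
  k=3: S(3,0) = 13.5439; S(3,1) = 11.5890; S(3,2) = 9.9162; S(3,3) = 8.4849
  k=4: S(4,0) = 14.6418; S(4,1) = 12.5284; S(4,2) = 10.7200; S(4,3) = 9.1727; S(4,4) = 7.8487
Terminal payoffs V(N, i) = max(K - S_T, 0):
  V(4,0) = 0.000000; V(4,1) = 0.000000; V(4,2) = 0.000000; V(4,3) = 1.537347; V(4,4) = 2.861346
Backward induction: V(k, i) = exp(-r*dt) * [p * V(k+1, i) + (1-p) * V(k+1, i+1)].
  V(3,0) = exp(-r*dt) * [p*0.000000 + (1-p)*0.000000] = 0.000000
  V(3,1) = exp(-r*dt) * [p*0.000000 + (1-p)*0.000000] = 0.000000
  V(3,2) = exp(-r*dt) * [p*0.000000 + (1-p)*1.537347] = 0.762729
  V(3,3) = exp(-r*dt) * [p*1.537347 + (1-p)*2.861346] = 2.189047
  V(2,0) = exp(-r*dt) * [p*0.000000 + (1-p)*0.000000] = 0.000000
  V(2,1) = exp(-r*dt) * [p*0.000000 + (1-p)*0.762729] = 0.378415
  V(2,2) = exp(-r*dt) * [p*0.762729 + (1-p)*2.189047] = 1.467803
  V(1,0) = exp(-r*dt) * [p*0.000000 + (1-p)*0.378415] = 0.187744
  V(1,1) = exp(-r*dt) * [p*0.378415 + (1-p)*1.467803] = 0.917621
  V(0,0) = exp(-r*dt) * [p*0.187744 + (1-p)*0.917621] = 0.549228

Answer: Price = V(0,0) = 0.5492


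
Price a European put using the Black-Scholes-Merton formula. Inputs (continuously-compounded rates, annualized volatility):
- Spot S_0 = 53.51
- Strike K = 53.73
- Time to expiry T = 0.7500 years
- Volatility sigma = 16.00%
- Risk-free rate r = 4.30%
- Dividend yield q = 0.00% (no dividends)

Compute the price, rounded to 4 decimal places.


d1 = (ln(S/K) + (r - q + 0.5*sigma^2) * T) / (sigma * sqrt(T)) = 0.27241585
d2 = d1 - sigma * sqrt(T) = 0.13385179
exp(-rT) = 0.96826449; exp(-qT) = 1.00000000
P = K * exp(-rT) * N(-d2) - S_0 * exp(-qT) * N(-d1)
N(-d1) = 0.39265114; N(-d2) = 0.44675989
P = 53.7300 * 0.96826449 * 0.44675989 - 53.5100 * 1.00000000 * 0.39265114 = 2.2319

Answer: Price = 2.2319


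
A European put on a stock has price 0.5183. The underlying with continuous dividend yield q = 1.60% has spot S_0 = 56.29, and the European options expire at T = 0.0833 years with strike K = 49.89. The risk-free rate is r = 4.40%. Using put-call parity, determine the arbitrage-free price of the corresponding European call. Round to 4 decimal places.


Put-call parity: C - P = S_0 * exp(-qT) - K * exp(-rT).
S_0 * exp(-qT) = 56.2900 * 0.99866809 = 56.21502666
K * exp(-rT) = 49.8900 * 0.99634151 = 49.70747787
C = P + S*exp(-qT) - K*exp(-rT)
C = 0.5183 + 56.21502666 - 49.70747787 = 7.0258

Answer: Call price = 7.0258


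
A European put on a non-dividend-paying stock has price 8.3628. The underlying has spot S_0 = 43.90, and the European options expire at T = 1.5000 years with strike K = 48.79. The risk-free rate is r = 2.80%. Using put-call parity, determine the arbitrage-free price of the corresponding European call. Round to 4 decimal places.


Answer: Call price = 5.4795

Derivation:
Put-call parity: C - P = S_0 * exp(-qT) - K * exp(-rT).
S_0 * exp(-qT) = 43.9000 * 1.00000000 = 43.90000000
K * exp(-rT) = 48.7900 * 0.95886978 = 46.78325659
C = P + S*exp(-qT) - K*exp(-rT)
C = 8.3628 + 43.90000000 - 46.78325659 = 5.4795


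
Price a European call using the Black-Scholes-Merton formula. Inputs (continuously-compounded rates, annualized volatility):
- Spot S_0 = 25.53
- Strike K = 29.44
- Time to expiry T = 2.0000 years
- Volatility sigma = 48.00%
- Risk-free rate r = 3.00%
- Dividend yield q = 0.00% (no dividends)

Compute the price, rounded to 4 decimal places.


d1 = (ln(S/K) + (r - q + 0.5*sigma^2) * T) / (sigma * sqrt(T)) = 0.21787718
d2 = d1 - sigma * sqrt(T) = -0.46094533
exp(-rT) = 0.94176453; exp(-qT) = 1.00000000
C = S_0 * exp(-qT) * N(d1) - K * exp(-rT) * N(d2)
N(d1) = 0.58623760; N(d2) = 0.32241892
C = 25.5300 * 1.00000000 * 0.58623760 - 29.4400 * 0.94176453 * 0.32241892 = 6.0274

Answer: Price = 6.0274


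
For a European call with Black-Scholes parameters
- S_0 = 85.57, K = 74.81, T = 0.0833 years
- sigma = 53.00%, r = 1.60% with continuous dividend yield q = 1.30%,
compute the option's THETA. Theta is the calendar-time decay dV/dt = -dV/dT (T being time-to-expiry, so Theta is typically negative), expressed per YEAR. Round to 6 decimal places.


Answer: Theta = -19.834094

Derivation:
d1 = 0.9566270132; d2 = 0.8036597944
phi(d1) = 0.2524590670; exp(-qT) = 0.9989176861; exp(-rT) = 0.9986680878
Theta = -S*exp(-qT)*phi(d1)*sigma/(2*sqrt(T)) - r*K*exp(-rT)*N(d2) + q*S*exp(-qT)*N(d1)
N(d1) = 0.8306222254; N(d2) = 0.7892032600; sqrt(T) = 0.2886173938
Term 1 = -85.5700 * 0.9989176861 * 0.2524590670 * 0.5300 / (2 * 0.2886173938) = -19.8136998883
Term 2 = -0.0160 * 74.8100 * 0.9986680878 * 0.7892032600 = -0.9433865502
Term 3 = 0.0130 * 85.5700 * 0.9989176861 * 0.8306222254 = 0.9229924199
Theta = -19.8136998883 + (-0.9433865502) + (0.9229924199) = -19.834094


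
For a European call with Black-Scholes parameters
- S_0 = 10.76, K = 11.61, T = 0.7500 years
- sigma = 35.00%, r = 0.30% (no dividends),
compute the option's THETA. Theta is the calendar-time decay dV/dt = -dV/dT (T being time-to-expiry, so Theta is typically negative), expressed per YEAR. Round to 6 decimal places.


Answer: Theta = -0.875808

Derivation:
d1 = -0.0918605220; d2 = -0.3949694133
phi(d1) = 0.3972626179; exp(-qT) = 1.0000000000; exp(-rT) = 0.9977525294
Theta = -S*exp(-qT)*phi(d1)*sigma/(2*sqrt(T)) - r*K*exp(-rT)*N(d2) + q*S*exp(-qT)*N(d1)
N(d1) = 0.4634044288; N(d2) = 0.3464327306; sqrt(T) = 0.8660254038
Term 1 = -10.7600 * 1.0000000000 * 0.3972626179 * 0.3500 / (2 * 0.8660254038) = -0.8637685525
Term 2 = -0.0030 * 11.6100 * 0.9977525294 * 0.3464327306 = -0.0120391335
Term 3 = 0 (no dividend yield, q = 0)
Theta = -0.8637685525 + (-0.0120391335) + (0.0000000000) = -0.875808


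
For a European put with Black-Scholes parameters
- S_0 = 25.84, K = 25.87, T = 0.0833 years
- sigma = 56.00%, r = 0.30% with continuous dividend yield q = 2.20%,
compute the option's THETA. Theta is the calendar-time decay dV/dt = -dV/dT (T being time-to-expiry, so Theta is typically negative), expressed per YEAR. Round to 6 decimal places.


d1 = 0.0638414567; d2 = -0.0977842838
phi(d1) = 0.3981301174; exp(-qT) = 0.9981690782; exp(-rT) = 0.9997501312
Theta = -S*exp(-qT)*phi(d1)*sigma/(2*sqrt(T)) + r*K*exp(-rT)*N(-d2) - q*S*exp(-qT)*N(-d1)
N(-d1) = 0.4745482339; N(-d2) = 0.5389482064; sqrt(T) = 0.2886173938
Term 1 = -25.8400 * 0.9981690782 * 0.3981301174 * 0.5600 / (2 * 0.2886173938) = -9.9622442150
Term 2 = 0.0030 * 25.8700 * 0.9997501312 * 0.5389482064 = 0.0418173188
Term 3 = -0.0220 * 25.8400 * 0.9981690782 * 0.4745482339 = -0.2692772501
Theta = -9.9622442150 + (0.0418173188) + (-0.2692772501) = -10.189704

Answer: Theta = -10.189704


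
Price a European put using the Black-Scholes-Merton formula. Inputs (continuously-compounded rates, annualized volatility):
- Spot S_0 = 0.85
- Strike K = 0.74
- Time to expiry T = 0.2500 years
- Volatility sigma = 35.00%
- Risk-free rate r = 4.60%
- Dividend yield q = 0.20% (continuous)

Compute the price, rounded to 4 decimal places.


Answer: Price = 0.0150

Derivation:
d1 = (ln(S/K) + (r - q + 0.5*sigma^2) * T) / (sigma * sqrt(T)) = 0.94227808
d2 = d1 - sigma * sqrt(T) = 0.76727808
exp(-rT) = 0.98856587; exp(-qT) = 0.99950012
P = K * exp(-rT) * N(-d2) - S_0 * exp(-qT) * N(-d1)
N(-d1) = 0.17302514; N(-d2) = 0.22145810
P = 0.7400 * 0.98856587 * 0.22145810 - 0.8500 * 0.99950012 * 0.17302514 = 0.0150


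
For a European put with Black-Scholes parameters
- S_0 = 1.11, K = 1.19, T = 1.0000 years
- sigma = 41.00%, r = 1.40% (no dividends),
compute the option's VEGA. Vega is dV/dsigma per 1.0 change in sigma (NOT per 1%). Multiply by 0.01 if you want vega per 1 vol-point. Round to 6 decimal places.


Answer: Vega = 0.441761

Derivation:
d1 = 0.0694066054; d2 = -0.3405933946
phi(d1) = 0.3979825290; exp(-qT) = 1.0000000000; exp(-rT) = 0.9860975443
Vega = S * exp(-qT) * phi(d1) * sqrt(T) = 1.1100 * 1.0000000000 * 0.3979825290 * 1.0000000000 = 0.441761


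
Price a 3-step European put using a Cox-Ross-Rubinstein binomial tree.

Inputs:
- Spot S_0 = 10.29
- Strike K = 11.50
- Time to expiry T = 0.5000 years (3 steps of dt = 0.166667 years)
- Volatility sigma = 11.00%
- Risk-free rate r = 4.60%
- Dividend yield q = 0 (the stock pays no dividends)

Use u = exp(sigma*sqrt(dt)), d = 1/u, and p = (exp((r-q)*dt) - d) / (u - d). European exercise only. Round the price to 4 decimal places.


Answer: Price = V(0,0) = 0.9993

Derivation:
dt = T/N = 0.166667
u = exp(sigma*sqrt(dt)) = 1.045931; d = 1/u = 0.956086
p = (exp((r-q)*dt) - d) / (u - d) = 0.574435
Discount per step: exp(-r*dt) = 0.992363
Stock lattice S(k, i) with i counting down-moves:
  k=0: S(0,0) = 10.2900
  k=1: S(1,0) = 10.7626; S(1,1) = 9.8381
  k=2: S(2,0) = 11.2570; S(2,1) = 10.2900; S(2,2) = 9.4061
  k=3: S(3,0) = 11.7740; S(3,1) = 10.7626; S(3,2) = 9.8381; S(3,3) = 8.9930
Terminal payoffs V(N, i) = max(K - S_T, 0):
  V(3,0) = 0.000000; V(3,1) = 0.737371; V(3,2) = 1.661874; V(3,3) = 2.506963
Backward induction: V(k, i) = exp(-r*dt) * [p * V(k+1, i) + (1-p) * V(k+1, i+1)].
  V(2,0) = exp(-r*dt) * [p*0.000000 + (1-p)*0.737371] = 0.311402
  V(2,1) = exp(-r*dt) * [p*0.737371 + (1-p)*1.661874] = 1.122170
  V(2,2) = exp(-r*dt) * [p*1.661874 + (1-p)*2.506963] = 2.006075
  V(1,0) = exp(-r*dt) * [p*0.311402 + (1-p)*1.122170] = 0.651423
  V(1,1) = exp(-r*dt) * [p*1.122170 + (1-p)*2.006075] = 1.486886
  V(0,0) = exp(-r*dt) * [p*0.651423 + (1-p)*1.486886] = 0.999276


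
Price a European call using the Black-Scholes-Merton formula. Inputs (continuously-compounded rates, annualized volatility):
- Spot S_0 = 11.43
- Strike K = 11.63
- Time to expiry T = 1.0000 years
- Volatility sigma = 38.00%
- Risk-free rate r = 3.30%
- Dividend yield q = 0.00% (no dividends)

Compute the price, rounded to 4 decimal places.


Answer: Price = 1.7992

Derivation:
d1 = (ln(S/K) + (r - q + 0.5*sigma^2) * T) / (sigma * sqrt(T)) = 0.23119345
d2 = d1 - sigma * sqrt(T) = -0.14880655
exp(-rT) = 0.96753856; exp(-qT) = 1.00000000
C = S_0 * exp(-qT) * N(d1) - K * exp(-rT) * N(d2)
N(d1) = 0.59141774; N(d2) = 0.44085314
C = 11.4300 * 1.00000000 * 0.59141774 - 11.6300 * 0.96753856 * 0.44085314 = 1.7992


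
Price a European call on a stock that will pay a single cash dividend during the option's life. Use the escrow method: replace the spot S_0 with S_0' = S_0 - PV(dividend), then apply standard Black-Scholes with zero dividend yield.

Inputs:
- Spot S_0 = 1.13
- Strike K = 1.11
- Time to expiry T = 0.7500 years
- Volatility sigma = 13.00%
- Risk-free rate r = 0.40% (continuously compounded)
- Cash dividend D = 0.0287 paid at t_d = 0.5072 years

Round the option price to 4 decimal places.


PV(D) = D * exp(-r * t_d) = 0.0287 * 0.99797326 = 0.02864183
S_0' = S_0 - PV(D) = 1.1300 - 0.02864183 = 1.10135817
d1 = (ln(S_0'/K) + (r + sigma^2/2)*T) / (sigma*sqrt(T)) = 0.01351533
d2 = d1 - sigma*sqrt(T) = -0.09906797
exp(-rT) = 0.99700450
N(d1) = 0.50539167; N(d2) = 0.46054215
C = S_0' * N(d1) - K * exp(-rT) * N(d2) = 1.10135817 * 0.50539167 - 1.1100 * 0.99700450 * 0.46054215 = 0.0469

Answer: Price = 0.0469


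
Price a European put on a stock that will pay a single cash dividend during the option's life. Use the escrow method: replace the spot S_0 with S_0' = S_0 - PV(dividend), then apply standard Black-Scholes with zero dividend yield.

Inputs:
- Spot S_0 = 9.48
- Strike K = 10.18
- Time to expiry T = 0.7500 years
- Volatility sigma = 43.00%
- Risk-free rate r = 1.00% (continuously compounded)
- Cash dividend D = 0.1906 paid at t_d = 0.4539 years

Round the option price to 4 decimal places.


Answer: Price = 1.8750

Derivation:
PV(D) = D * exp(-r * t_d) = 0.1906 * 0.99547129 = 0.18973683
S_0' = S_0 - PV(D) = 9.4800 - 0.18973683 = 9.29026317
d1 = (ln(S_0'/K) + (r + sigma^2/2)*T) / (sigma*sqrt(T)) = -0.03926151
d2 = d1 - sigma*sqrt(T) = -0.41165243
exp(-rT) = 0.99252805
N(-d1) = 0.51565905; N(-d2) = 0.65970290
P = K * exp(-rT) * N(-d2) - S_0' * N(-d1) = 10.1800 * 0.99252805 * 0.65970290 - 9.29026317 * 0.51565905 = 1.8750


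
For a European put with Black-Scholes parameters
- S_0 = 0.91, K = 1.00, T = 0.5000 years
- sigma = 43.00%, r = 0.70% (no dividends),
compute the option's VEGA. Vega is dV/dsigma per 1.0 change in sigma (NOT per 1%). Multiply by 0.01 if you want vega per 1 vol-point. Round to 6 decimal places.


d1 = -0.1466364479; d2 = -0.4506923638
phi(d1) = 0.3946761763; exp(-qT) = 1.0000000000; exp(-rT) = 0.9965061179
Vega = S * exp(-qT) * phi(d1) * sqrt(T) = 0.9100 * 1.0000000000 * 0.3946761763 * 0.7071067812 = 0.253961

Answer: Vega = 0.253961


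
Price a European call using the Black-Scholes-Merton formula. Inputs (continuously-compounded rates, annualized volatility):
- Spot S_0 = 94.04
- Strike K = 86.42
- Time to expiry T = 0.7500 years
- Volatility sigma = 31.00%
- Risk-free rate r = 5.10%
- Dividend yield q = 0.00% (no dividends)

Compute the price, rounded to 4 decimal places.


d1 = (ln(S/K) + (r - q + 0.5*sigma^2) * T) / (sigma * sqrt(T)) = 0.59146217
d2 = d1 - sigma * sqrt(T) = 0.32299430
exp(-rT) = 0.96247229; exp(-qT) = 1.00000000
C = S_0 * exp(-qT) * N(d1) - K * exp(-rT) * N(d2)
N(d1) = 0.72289460; N(d2) = 0.62665022
C = 94.0400 * 1.00000000 * 0.72289460 - 86.4200 * 0.96247229 * 0.62665022 = 15.8582

Answer: Price = 15.8582


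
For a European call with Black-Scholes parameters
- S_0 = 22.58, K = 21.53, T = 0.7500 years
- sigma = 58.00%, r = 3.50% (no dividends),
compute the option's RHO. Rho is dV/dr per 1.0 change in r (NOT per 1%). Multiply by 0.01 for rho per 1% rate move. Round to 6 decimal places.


d1 = 0.3982069365; d2 = -0.1040877977
phi(d1) = 0.3685337753; exp(-qT) = 1.0000000000; exp(-rT) = 0.9740915363
N(d2) = 0.4585498372
Rho = K*T*exp(-rT)*N(d2) = 21.5300 * 0.7500 * 0.9740915363 * 0.4585498372 = 7.212596

Answer: Rho = 7.212596


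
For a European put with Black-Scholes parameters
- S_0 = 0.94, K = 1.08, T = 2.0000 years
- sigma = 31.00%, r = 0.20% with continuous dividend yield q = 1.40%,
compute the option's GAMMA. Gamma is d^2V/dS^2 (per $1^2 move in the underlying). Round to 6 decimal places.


d1 = -0.1522251378; d2 = -0.5906313421
phi(d1) = 0.3943467110; exp(-qT) = 0.9723883668; exp(-rT) = 0.9960079893
Gamma = exp(-qT) * phi(d1) / (S * sigma * sqrt(T)) = 0.9723883668 * 0.3943467110 / (0.9400 * 0.3100 * 1.4142135624) = 0.930494

Answer: Gamma = 0.930494


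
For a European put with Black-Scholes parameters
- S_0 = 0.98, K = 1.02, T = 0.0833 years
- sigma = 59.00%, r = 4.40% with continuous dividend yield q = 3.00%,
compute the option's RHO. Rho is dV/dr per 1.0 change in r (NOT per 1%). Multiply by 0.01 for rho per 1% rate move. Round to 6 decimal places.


d1 = -0.1429419800; d2 = -0.3132262423
phi(d1) = 0.3948873526; exp(-qT) = 0.9975041199; exp(-rT) = 0.9963415086
N(-d2) = 0.6229456088
Rho = -K*T*exp(-rT)*N(-d2) = -1.0200 * 0.0833 * 0.9963415086 * 0.6229456088 = -0.052736

Answer: Rho = -0.052736


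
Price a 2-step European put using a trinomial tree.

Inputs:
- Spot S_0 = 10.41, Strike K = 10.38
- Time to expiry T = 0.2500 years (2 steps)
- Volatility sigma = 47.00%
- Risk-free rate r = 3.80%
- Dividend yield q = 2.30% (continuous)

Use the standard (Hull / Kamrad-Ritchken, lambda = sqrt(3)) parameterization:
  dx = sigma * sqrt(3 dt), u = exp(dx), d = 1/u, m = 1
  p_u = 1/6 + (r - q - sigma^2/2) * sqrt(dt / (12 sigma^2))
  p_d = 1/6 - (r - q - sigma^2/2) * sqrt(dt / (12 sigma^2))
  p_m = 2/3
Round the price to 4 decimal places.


dt = T/N = 0.125000; dx = sigma*sqrt(3*dt) = 0.287815
u = exp(dx) = 1.333511; d = 1/u = 0.749900
p_u = 0.145939, p_m = 0.666667, p_d = 0.187394
Discount per step: exp(-r*dt) = 0.995261
Stock lattice S(k, j) with j the centered position index:
  k=0: S(0,+0) = 10.4100
  k=1: S(1,-1) = 7.8065; S(1,+0) = 10.4100; S(1,+1) = 13.8818
  k=2: S(2,-2) = 5.8541; S(2,-1) = 7.8065; S(2,+0) = 10.4100; S(2,+1) = 13.8818; S(2,+2) = 18.5116
Terminal payoffs V(N, j) = max(K - S_T, 0):
  V(2,-2) = 4.525932; V(2,-1) = 2.573538; V(2,+0) = 0.000000; V(2,+1) = 0.000000; V(2,+2) = 0.000000
Backward induction: V(k, j) = exp(-r*dt) * [p_u * V(k+1, j+1) + p_m * V(k+1, j) + p_d * V(k+1, j-1)]
  V(1,-1) = exp(-r*dt) * [p_u*0.000000 + p_m*2.573538 + p_d*4.525932] = 2.551675
  V(1,+0) = exp(-r*dt) * [p_u*0.000000 + p_m*0.000000 + p_d*2.573538] = 0.479980
  V(1,+1) = exp(-r*dt) * [p_u*0.000000 + p_m*0.000000 + p_d*0.000000] = 0.000000
  V(0,+0) = exp(-r*dt) * [p_u*0.000000 + p_m*0.479980 + p_d*2.551675] = 0.794373

Answer: Price = V(0,0) = 0.7944


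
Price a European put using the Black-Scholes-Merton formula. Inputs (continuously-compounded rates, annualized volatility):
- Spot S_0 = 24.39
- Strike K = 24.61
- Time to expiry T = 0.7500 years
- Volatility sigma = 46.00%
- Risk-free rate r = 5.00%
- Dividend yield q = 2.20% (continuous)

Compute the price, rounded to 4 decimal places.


d1 = (ln(S/K) + (r - q + 0.5*sigma^2) * T) / (sigma * sqrt(T)) = 0.22935954
d2 = d1 - sigma * sqrt(T) = -0.16901214
exp(-rT) = 0.96319442; exp(-qT) = 0.98363538
P = K * exp(-rT) * N(-d2) - S_0 * exp(-qT) * N(-d1)
N(-d1) = 0.40929474; N(-d2) = 0.56710645
P = 24.6100 * 0.96319442 * 0.56710645 - 24.3900 * 0.98363538 * 0.40929474 = 3.6235

Answer: Price = 3.6235


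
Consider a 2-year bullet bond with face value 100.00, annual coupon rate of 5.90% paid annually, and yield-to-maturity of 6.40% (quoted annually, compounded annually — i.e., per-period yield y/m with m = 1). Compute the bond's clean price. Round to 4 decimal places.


Coupon per period c = face * coupon_rate / m = 5.900000
Periods per year m = 1; per-period yield y/m = 0.064000
Number of cashflows N = 2
Cashflows (t years, CF_t, discount factor 1/(1+y/m)^(m*t), PV):
  t = 1.0000: CF_t = 5.900000, DF = 0.939850, PV = 5.545113
  t = 2.0000: CF_t = 105.900000, DF = 0.883317, PV = 93.543304
Price P = sum_t PV_t = 99.088417

Answer: Price = 99.0884


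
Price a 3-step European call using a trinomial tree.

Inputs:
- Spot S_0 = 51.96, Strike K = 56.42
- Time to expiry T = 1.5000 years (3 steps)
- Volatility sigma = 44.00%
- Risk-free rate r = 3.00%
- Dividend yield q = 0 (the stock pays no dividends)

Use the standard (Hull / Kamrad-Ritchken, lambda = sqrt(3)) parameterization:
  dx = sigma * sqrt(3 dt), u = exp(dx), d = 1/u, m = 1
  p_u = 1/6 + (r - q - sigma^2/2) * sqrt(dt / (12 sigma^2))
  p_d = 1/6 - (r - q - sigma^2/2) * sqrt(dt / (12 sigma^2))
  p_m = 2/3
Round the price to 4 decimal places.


dt = T/N = 0.500000; dx = sigma*sqrt(3*dt) = 0.538888
u = exp(dx) = 1.714099; d = 1/u = 0.583397
p_u = 0.135677, p_m = 0.666667, p_d = 0.197656
Discount per step: exp(-r*dt) = 0.985112
Stock lattice S(k, j) with j the centered position index:
  k=0: S(0,+0) = 51.9600
  k=1: S(1,-1) = 30.3133; S(1,+0) = 51.9600; S(1,+1) = 89.0646
  k=2: S(2,-2) = 17.6847; S(2,-1) = 30.3133; S(2,+0) = 51.9600; S(2,+1) = 89.0646; S(2,+2) = 152.6656
  k=3: S(3,-3) = 10.3172; S(3,-2) = 17.6847; S(3,-1) = 30.3133; S(3,+0) = 51.9600; S(3,+1) = 89.0646; S(3,+2) = 152.6656; S(3,+3) = 261.6839
Terminal payoffs V(N, j) = max(S_T - K, 0):
  V(3,-3) = 0.000000; V(3,-2) = 0.000000; V(3,-1) = 0.000000; V(3,+0) = 0.000000; V(3,+1) = 32.644599; V(3,+2) = 96.245565; V(3,+3) = 205.263935
Backward induction: V(k, j) = exp(-r*dt) * [p_u * V(k+1, j+1) + p_m * V(k+1, j) + p_d * V(k+1, j-1)]
  V(2,-2) = exp(-r*dt) * [p_u*0.000000 + p_m*0.000000 + p_d*0.000000] = 0.000000
  V(2,-1) = exp(-r*dt) * [p_u*0.000000 + p_m*0.000000 + p_d*0.000000] = 0.000000
  V(2,+0) = exp(-r*dt) * [p_u*32.644599 + p_m*0.000000 + p_d*0.000000] = 4.363177
  V(2,+1) = exp(-r*dt) * [p_u*96.245565 + p_m*32.644599 + p_d*0.000000] = 34.302944
  V(2,+2) = exp(-r*dt) * [p_u*205.263935 + p_m*96.245565 + p_d*32.644599] = 96.999738
  V(1,-1) = exp(-r*dt) * [p_u*4.363177 + p_m*0.000000 + p_d*0.000000] = 0.583169
  V(1,+0) = exp(-r*dt) * [p_u*34.302944 + p_m*4.363177 + p_d*0.000000] = 7.450305
  V(1,+1) = exp(-r*dt) * [p_u*96.999738 + p_m*34.302944 + p_d*4.363177] = 36.342419
  V(0,+0) = exp(-r*dt) * [p_u*36.342419 + p_m*7.450305 + p_d*0.583169] = 9.863891

Answer: Price = V(0,0) = 9.8639


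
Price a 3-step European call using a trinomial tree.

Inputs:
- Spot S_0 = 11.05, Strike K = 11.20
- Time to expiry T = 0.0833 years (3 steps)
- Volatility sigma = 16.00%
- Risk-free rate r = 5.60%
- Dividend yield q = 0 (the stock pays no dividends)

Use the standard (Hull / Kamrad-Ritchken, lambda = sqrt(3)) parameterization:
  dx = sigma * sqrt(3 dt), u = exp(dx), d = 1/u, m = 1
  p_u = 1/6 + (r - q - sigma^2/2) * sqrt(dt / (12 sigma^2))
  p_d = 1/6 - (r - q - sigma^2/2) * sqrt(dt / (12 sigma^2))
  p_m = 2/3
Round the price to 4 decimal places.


Answer: Price = V(0,0) = 0.1619

Derivation:
dt = T/N = 0.027767; dx = sigma*sqrt(3*dt) = 0.046179
u = exp(dx) = 1.047262; d = 1/u = 0.954871
p_u = 0.179654, p_m = 0.666667, p_d = 0.153679
Discount per step: exp(-r*dt) = 0.998446
Stock lattice S(k, j) with j the centered position index:
  k=0: S(0,+0) = 11.0500
  k=1: S(1,-1) = 10.5513; S(1,+0) = 11.0500; S(1,+1) = 11.5722
  k=2: S(2,-2) = 10.0752; S(2,-1) = 10.5513; S(2,+0) = 11.0500; S(2,+1) = 11.5722; S(2,+2) = 12.1192
  k=3: S(3,-3) = 9.6205; S(3,-2) = 10.0752; S(3,-1) = 10.5513; S(3,+0) = 11.0500; S(3,+1) = 11.5722; S(3,+2) = 12.1192; S(3,+3) = 12.6919
Terminal payoffs V(N, j) = max(S_T - K, 0):
  V(3,-3) = 0.000000; V(3,-2) = 0.000000; V(3,-1) = 0.000000; V(3,+0) = 0.000000; V(3,+1) = 0.372241; V(3,+2) = 0.919164; V(3,+3) = 1.491935
Backward induction: V(k, j) = exp(-r*dt) * [p_u * V(k+1, j+1) + p_m * V(k+1, j) + p_d * V(k+1, j-1)]
  V(2,-2) = exp(-r*dt) * [p_u*0.000000 + p_m*0.000000 + p_d*0.000000] = 0.000000
  V(2,-1) = exp(-r*dt) * [p_u*0.000000 + p_m*0.000000 + p_d*0.000000] = 0.000000
  V(2,+0) = exp(-r*dt) * [p_u*0.372241 + p_m*0.000000 + p_d*0.000000] = 0.066771
  V(2,+1) = exp(-r*dt) * [p_u*0.919164 + p_m*0.372241 + p_d*0.000000] = 0.412650
  V(2,+2) = exp(-r*dt) * [p_u*1.491935 + p_m*0.919164 + p_d*0.372241] = 0.936557
  V(1,-1) = exp(-r*dt) * [p_u*0.066771 + p_m*0.000000 + p_d*0.000000] = 0.011977
  V(1,+0) = exp(-r*dt) * [p_u*0.412650 + p_m*0.066771 + p_d*0.000000] = 0.118464
  V(1,+1) = exp(-r*dt) * [p_u*0.936557 + p_m*0.412650 + p_d*0.066771] = 0.452913
  V(0,+0) = exp(-r*dt) * [p_u*0.452913 + p_m*0.118464 + p_d*0.011977] = 0.161933


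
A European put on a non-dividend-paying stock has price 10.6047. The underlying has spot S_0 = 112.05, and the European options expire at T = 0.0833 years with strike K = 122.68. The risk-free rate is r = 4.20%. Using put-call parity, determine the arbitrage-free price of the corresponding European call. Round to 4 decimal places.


Put-call parity: C - P = S_0 * exp(-qT) - K * exp(-rT).
S_0 * exp(-qT) = 112.0500 * 1.00000000 = 112.05000000
K * exp(-rT) = 122.6800 * 0.99650751 = 122.25154169
C = P + S*exp(-qT) - K*exp(-rT)
C = 10.6047 + 112.05000000 - 122.25154169 = 0.4032

Answer: Call price = 0.4032
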